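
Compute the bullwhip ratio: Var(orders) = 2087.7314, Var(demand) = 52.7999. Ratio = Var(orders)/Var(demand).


BW = 2087.7314 / 52.7999 = 39.5404

39.5404


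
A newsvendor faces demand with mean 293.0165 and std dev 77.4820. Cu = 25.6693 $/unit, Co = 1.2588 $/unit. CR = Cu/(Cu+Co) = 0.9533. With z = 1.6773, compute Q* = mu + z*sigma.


CR = Cu/(Cu+Co) = 25.6693/(25.6693+1.2588) = 0.9533
z = 1.6773
Q* = 293.0165 + 1.6773 * 77.4820 = 422.9771

422.9771 units


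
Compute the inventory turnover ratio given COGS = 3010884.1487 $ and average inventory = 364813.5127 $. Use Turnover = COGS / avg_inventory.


Turnover = 3010884.1487 / 364813.5127 = 8.2532

8.2532


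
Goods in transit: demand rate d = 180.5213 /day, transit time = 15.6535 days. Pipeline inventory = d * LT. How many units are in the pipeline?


Pipeline = 180.5213 * 15.6535 = 2825.7902

2825.7902 units


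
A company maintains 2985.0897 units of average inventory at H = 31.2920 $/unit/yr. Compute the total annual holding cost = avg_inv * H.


Cost = 2985.0897 * 31.2920 = 93409.4269

93409.4269 $/yr


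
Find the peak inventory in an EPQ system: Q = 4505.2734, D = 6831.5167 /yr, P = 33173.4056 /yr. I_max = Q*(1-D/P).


D/P = 0.2059
1 - D/P = 0.7941
I_max = 4505.2734 * 0.7941 = 3577.4865

3577.4865 units


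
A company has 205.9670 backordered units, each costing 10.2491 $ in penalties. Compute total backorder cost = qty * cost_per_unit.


Total = 205.9670 * 10.2491 = 2110.9764

2110.9764 $


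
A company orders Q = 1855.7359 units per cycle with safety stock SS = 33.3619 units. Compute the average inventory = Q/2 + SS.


Q/2 = 927.8679
Avg = 927.8679 + 33.3619 = 961.2298

961.2298 units


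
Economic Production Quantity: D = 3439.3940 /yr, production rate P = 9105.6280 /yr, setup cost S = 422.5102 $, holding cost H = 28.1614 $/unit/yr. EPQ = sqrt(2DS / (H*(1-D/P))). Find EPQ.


1 - D/P = 1 - 0.3777 = 0.6223
H*(1-D/P) = 17.5242
2DS = 2906358.0936
EPQ = sqrt(165848.0156) = 407.2444

407.2444 units


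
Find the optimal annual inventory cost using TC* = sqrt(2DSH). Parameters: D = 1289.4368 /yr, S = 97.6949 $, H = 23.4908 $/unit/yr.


2*D*S*H = 5918337.8902
TC* = sqrt(5918337.8902) = 2432.7634

2432.7634 $/yr


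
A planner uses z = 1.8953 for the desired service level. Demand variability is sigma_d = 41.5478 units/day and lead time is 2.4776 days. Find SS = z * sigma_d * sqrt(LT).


sqrt(LT) = sqrt(2.4776) = 1.5740
SS = 1.8953 * 41.5478 * 1.5740 = 123.9486

123.9486 units


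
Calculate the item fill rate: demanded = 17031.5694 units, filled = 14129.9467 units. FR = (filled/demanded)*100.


FR = 14129.9467 / 17031.5694 * 100 = 82.9633

82.9633%


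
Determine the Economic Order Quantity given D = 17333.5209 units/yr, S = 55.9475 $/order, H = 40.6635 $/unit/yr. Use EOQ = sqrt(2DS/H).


2*D*S = 2 * 17333.5209 * 55.9475 = 1939534.3211
2*D*S/H = 47697.1810
EOQ = sqrt(47697.1810) = 218.3968

218.3968 units


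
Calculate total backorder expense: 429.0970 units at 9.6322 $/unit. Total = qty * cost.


Total = 429.0970 * 9.6322 = 4133.1481

4133.1481 $


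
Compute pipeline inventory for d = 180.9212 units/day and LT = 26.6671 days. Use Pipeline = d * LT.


Pipeline = 180.9212 * 26.6671 = 4824.6437

4824.6437 units


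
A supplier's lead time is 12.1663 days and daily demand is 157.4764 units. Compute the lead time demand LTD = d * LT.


LTD = 157.4764 * 12.1663 = 1915.9051

1915.9051 units


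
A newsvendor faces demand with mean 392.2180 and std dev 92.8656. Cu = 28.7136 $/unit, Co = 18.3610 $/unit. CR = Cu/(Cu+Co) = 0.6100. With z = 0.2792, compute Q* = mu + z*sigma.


CR = Cu/(Cu+Co) = 28.7136/(28.7136+18.3610) = 0.6100
z = 0.2792
Q* = 392.2180 + 0.2792 * 92.8656 = 418.1461

418.1461 units


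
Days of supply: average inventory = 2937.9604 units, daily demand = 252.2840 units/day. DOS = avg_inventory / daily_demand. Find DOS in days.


DOS = 2937.9604 / 252.2840 = 11.6454

11.6454 days


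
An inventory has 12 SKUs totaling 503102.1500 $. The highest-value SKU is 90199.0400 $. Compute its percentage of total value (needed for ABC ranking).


Top item = 90199.0400
Total = 503102.1500
Percentage = 90199.0400 / 503102.1500 * 100 = 17.9286

17.9286%


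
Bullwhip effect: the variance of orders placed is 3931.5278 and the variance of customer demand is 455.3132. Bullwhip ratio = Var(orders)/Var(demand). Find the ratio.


BW = 3931.5278 / 455.3132 = 8.6348

8.6348


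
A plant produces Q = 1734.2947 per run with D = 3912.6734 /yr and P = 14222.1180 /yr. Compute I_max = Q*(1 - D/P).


D/P = 0.2751
1 - D/P = 0.7249
I_max = 1734.2947 * 0.7249 = 1257.1697

1257.1697 units


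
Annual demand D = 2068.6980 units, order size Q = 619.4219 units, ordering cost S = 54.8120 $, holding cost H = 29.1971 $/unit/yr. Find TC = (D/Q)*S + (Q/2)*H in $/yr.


Ordering cost = D*S/Q = 183.0569
Holding cost = Q*H/2 = 9042.6616
TC = 183.0569 + 9042.6616 = 9225.7185

9225.7185 $/yr


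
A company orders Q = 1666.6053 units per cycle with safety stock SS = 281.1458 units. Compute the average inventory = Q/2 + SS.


Q/2 = 833.3026
Avg = 833.3026 + 281.1458 = 1114.4484

1114.4484 units


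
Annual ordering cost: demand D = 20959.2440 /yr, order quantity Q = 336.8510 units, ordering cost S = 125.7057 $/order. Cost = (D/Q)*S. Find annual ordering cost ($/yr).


Number of orders = D/Q = 62.2211
Cost = 62.2211 * 125.7057 = 7821.5485

7821.5485 $/yr


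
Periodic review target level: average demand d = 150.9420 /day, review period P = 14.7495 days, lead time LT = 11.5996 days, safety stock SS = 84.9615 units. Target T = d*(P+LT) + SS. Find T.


P + LT = 26.3491
d*(P+LT) = 150.9420 * 26.3491 = 3977.1859
T = 3977.1859 + 84.9615 = 4062.1474

4062.1474 units


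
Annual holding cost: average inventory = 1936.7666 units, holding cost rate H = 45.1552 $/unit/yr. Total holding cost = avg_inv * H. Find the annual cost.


Cost = 1936.7666 * 45.1552 = 87455.0832

87455.0832 $/yr


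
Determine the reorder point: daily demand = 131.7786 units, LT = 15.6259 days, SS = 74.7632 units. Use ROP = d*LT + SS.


d*LT = 131.7786 * 15.6259 = 2059.1592
ROP = 2059.1592 + 74.7632 = 2133.9224

2133.9224 units


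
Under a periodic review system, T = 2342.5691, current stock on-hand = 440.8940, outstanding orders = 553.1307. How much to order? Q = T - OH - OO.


Inventory position = OH + OO = 440.8940 + 553.1307 = 994.0247
Q = 2342.5691 - 994.0247 = 1348.5444

1348.5444 units


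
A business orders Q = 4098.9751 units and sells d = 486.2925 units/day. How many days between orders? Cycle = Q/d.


Cycle = 4098.9751 / 486.2925 = 8.4290

8.4290 days


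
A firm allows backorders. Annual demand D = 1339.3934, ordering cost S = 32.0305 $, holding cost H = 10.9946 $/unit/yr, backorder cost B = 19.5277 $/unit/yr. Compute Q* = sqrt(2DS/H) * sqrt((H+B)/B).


sqrt(2DS/H) = 88.3408
sqrt((H+B)/B) = 1.2502
Q* = 88.3408 * 1.2502 = 110.4446

110.4446 units


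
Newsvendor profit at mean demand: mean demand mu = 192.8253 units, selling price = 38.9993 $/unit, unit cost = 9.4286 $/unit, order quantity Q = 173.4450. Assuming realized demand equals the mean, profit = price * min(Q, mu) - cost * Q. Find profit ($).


Sales at mu = min(173.4450, 192.8253) = 173.4450
Revenue = 38.9993 * 173.4450 = 6764.2336
Total cost = 9.4286 * 173.4450 = 1635.3435
Profit = 6764.2336 - 1635.3435 = 5128.8901

5128.8901 $


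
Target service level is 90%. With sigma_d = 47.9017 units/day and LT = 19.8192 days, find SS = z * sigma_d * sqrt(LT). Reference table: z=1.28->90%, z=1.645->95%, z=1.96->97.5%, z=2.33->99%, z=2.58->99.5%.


From the table, SL = 90% corresponds to z = 1.28
sqrt(LT) = sqrt(19.8192) = 4.4519
SS = 1.28 * 47.9017 * 4.4519 = 272.9631

272.9631 units


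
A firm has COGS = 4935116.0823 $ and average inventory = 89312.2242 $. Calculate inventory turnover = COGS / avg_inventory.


Turnover = 4935116.0823 / 89312.2242 = 55.2569

55.2569


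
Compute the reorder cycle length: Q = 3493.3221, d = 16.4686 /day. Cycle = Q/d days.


Cycle = 3493.3221 / 16.4686 = 212.1202

212.1202 days


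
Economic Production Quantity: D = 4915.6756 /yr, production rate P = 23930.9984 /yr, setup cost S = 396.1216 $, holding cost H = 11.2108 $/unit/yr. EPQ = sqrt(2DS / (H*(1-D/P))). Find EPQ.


1 - D/P = 1 - 0.2054 = 0.7946
H*(1-D/P) = 8.9080
2DS = 3894410.5675
EPQ = sqrt(437181.9729) = 661.1974

661.1974 units


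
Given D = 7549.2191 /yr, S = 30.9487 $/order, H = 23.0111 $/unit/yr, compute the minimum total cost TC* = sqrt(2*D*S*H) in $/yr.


2*D*S*H = 10752558.5644
TC* = sqrt(10752558.5644) = 3279.1094

3279.1094 $/yr


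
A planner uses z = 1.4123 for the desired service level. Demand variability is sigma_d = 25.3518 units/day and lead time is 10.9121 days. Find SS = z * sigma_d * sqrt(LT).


sqrt(LT) = sqrt(10.9121) = 3.3033
SS = 1.4123 * 25.3518 * 3.3033 = 118.2742

118.2742 units


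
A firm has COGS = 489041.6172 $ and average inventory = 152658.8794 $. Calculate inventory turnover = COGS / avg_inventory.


Turnover = 489041.6172 / 152658.8794 = 3.2035

3.2035


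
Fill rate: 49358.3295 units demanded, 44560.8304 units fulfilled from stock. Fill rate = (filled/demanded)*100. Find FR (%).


FR = 44560.8304 / 49358.3295 * 100 = 90.2803

90.2803%


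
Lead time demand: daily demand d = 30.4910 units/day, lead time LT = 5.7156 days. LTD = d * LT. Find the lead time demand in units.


LTD = 30.4910 * 5.7156 = 174.2744

174.2744 units


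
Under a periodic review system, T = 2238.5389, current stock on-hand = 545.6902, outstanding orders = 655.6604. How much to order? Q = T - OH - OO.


Inventory position = OH + OO = 545.6902 + 655.6604 = 1201.3506
Q = 2238.5389 - 1201.3506 = 1037.1883

1037.1883 units


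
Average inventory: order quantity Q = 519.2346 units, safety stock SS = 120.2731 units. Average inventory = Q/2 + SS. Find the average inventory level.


Q/2 = 259.6173
Avg = 259.6173 + 120.2731 = 379.8904

379.8904 units


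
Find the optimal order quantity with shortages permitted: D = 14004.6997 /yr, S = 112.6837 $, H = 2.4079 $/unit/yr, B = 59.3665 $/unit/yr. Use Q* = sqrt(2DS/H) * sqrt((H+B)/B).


sqrt(2DS/H) = 1144.8886
sqrt((H+B)/B) = 1.0201
Q* = 1144.8886 * 1.0201 = 1167.8761

1167.8761 units


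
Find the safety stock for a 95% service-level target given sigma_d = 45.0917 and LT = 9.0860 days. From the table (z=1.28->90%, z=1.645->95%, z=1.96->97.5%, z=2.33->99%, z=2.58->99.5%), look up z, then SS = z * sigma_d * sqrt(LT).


From the table, SL = 95% corresponds to z = 1.645
sqrt(LT) = sqrt(9.0860) = 3.0143
SS = 1.645 * 45.0917 * 3.0143 = 223.5882

223.5882 units


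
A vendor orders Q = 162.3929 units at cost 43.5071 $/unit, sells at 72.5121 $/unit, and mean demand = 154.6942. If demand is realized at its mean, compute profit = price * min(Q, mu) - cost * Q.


Sales at mu = min(162.3929, 154.6942) = 154.6942
Revenue = 72.5121 * 154.6942 = 11217.2013
Total cost = 43.5071 * 162.3929 = 7065.2441
Profit = 11217.2013 - 7065.2441 = 4151.9572

4151.9572 $


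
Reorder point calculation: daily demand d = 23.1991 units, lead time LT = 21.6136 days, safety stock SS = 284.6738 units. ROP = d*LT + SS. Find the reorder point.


d*LT = 23.1991 * 21.6136 = 501.4161
ROP = 501.4161 + 284.6738 = 786.0899

786.0899 units


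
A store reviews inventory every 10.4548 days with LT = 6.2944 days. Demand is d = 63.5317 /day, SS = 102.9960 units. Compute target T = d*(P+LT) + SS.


P + LT = 16.7492
d*(P+LT) = 63.5317 * 16.7492 = 1064.1051
T = 1064.1051 + 102.9960 = 1167.1011

1167.1011 units


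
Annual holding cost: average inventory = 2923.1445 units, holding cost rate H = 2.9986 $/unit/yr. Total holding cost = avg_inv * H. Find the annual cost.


Cost = 2923.1445 * 2.9986 = 8765.3411

8765.3411 $/yr


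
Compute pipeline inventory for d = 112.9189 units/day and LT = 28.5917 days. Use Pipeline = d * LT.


Pipeline = 112.9189 * 28.5917 = 3228.5433

3228.5433 units


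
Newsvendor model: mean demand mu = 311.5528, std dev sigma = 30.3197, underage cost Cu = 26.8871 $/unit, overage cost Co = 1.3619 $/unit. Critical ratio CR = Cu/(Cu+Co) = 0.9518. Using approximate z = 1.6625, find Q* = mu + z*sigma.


CR = Cu/(Cu+Co) = 26.8871/(26.8871+1.3619) = 0.9518
z = 1.6625
Q* = 311.5528 + 1.6625 * 30.3197 = 361.9593

361.9593 units


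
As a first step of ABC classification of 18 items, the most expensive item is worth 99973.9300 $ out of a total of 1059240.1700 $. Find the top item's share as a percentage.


Top item = 99973.9300
Total = 1059240.1700
Percentage = 99973.9300 / 1059240.1700 * 100 = 9.4383

9.4383%


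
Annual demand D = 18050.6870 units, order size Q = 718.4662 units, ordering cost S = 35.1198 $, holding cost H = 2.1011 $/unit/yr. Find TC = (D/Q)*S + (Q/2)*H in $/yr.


Ordering cost = D*S/Q = 882.3470
Holding cost = Q*H/2 = 754.7847
TC = 882.3470 + 754.7847 = 1637.1317

1637.1317 $/yr


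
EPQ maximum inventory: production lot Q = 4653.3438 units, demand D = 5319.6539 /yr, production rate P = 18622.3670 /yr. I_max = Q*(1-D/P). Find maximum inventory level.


D/P = 0.2857
1 - D/P = 0.7143
I_max = 4653.3438 * 0.7143 = 3324.0725

3324.0725 units


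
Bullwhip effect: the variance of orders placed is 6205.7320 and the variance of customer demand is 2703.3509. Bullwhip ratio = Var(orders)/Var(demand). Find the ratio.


BW = 6205.7320 / 2703.3509 = 2.2956

2.2956


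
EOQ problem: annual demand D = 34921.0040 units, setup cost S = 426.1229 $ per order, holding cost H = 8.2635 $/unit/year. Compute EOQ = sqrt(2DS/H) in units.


2*D*S = 2 * 34921.0040 * 426.1229 = 29761278.9908
2*D*S/H = 3601534.3366
EOQ = sqrt(3601534.3366) = 1897.7709

1897.7709 units


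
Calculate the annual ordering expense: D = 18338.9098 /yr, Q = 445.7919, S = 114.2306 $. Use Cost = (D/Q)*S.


Number of orders = D/Q = 41.1378
Cost = 41.1378 * 114.2306 = 4699.1986

4699.1986 $/yr


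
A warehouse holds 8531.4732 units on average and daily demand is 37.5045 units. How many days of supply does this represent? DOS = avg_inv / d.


DOS = 8531.4732 / 37.5045 = 227.4787

227.4787 days


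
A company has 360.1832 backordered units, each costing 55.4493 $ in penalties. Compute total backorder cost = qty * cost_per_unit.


Total = 360.1832 * 55.4493 = 19971.9063

19971.9063 $


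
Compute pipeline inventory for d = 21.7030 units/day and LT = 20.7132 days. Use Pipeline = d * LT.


Pipeline = 21.7030 * 20.7132 = 449.5386

449.5386 units


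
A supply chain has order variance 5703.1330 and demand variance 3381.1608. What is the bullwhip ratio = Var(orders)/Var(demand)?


BW = 5703.1330 / 3381.1608 = 1.6867

1.6867


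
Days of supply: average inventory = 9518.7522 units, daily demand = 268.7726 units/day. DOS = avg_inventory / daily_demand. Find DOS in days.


DOS = 9518.7522 / 268.7726 = 35.4156

35.4156 days


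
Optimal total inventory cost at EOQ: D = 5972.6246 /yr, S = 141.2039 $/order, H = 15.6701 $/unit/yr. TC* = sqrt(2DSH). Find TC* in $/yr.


2*D*S*H = 26431004.8425
TC* = sqrt(26431004.8425) = 5141.1093

5141.1093 $/yr


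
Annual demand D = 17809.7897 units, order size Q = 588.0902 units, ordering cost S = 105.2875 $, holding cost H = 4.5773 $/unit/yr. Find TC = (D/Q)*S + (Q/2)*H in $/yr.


Ordering cost = D*S/Q = 3188.5385
Holding cost = Q*H/2 = 1345.9326
TC = 3188.5385 + 1345.9326 = 4534.4711

4534.4711 $/yr


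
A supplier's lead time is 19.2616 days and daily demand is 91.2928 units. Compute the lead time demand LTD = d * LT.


LTD = 91.2928 * 19.2616 = 1758.4454

1758.4454 units


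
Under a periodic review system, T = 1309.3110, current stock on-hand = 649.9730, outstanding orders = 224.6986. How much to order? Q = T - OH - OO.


Inventory position = OH + OO = 649.9730 + 224.6986 = 874.6716
Q = 1309.3110 - 874.6716 = 434.6394

434.6394 units


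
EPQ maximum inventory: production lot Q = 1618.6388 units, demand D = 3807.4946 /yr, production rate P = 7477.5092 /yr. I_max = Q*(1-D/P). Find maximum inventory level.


D/P = 0.5092
1 - D/P = 0.4908
I_max = 1618.6388 * 0.4908 = 794.4394

794.4394 units


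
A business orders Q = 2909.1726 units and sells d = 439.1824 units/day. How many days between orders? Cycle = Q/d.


Cycle = 2909.1726 / 439.1824 = 6.6241

6.6241 days


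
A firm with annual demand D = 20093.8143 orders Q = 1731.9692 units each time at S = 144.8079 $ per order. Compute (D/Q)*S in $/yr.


Number of orders = D/Q = 11.6017
Cost = 11.6017 * 144.8079 = 1680.0201

1680.0201 $/yr


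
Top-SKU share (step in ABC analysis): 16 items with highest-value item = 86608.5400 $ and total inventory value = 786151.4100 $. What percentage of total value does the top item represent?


Top item = 86608.5400
Total = 786151.4100
Percentage = 86608.5400 / 786151.4100 * 100 = 11.0168

11.0168%


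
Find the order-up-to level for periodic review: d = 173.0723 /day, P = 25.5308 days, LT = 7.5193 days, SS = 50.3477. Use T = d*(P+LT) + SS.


P + LT = 33.0501
d*(P+LT) = 173.0723 * 33.0501 = 5720.0568
T = 5720.0568 + 50.3477 = 5770.4045

5770.4045 units


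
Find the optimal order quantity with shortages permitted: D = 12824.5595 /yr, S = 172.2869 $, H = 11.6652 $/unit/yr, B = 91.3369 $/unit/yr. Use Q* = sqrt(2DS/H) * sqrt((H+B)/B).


sqrt(2DS/H) = 615.4833
sqrt((H+B)/B) = 1.0619
Q* = 615.4833 * 1.0619 = 653.6062

653.6062 units


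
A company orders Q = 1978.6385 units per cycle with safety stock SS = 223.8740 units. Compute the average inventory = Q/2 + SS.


Q/2 = 989.3193
Avg = 989.3193 + 223.8740 = 1213.1933

1213.1933 units


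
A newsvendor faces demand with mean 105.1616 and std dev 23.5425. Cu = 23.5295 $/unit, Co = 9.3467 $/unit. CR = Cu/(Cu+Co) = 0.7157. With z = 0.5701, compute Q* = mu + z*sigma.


CR = Cu/(Cu+Co) = 23.5295/(23.5295+9.3467) = 0.7157
z = 0.5701
Q* = 105.1616 + 0.5701 * 23.5425 = 118.5832

118.5832 units


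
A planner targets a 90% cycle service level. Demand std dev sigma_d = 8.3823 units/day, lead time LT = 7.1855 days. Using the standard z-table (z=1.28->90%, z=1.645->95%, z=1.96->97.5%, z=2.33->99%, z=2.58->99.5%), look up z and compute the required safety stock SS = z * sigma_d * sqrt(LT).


From the table, SL = 90% corresponds to z = 1.28
sqrt(LT) = sqrt(7.1855) = 2.6806
SS = 1.28 * 8.3823 * 2.6806 = 28.7608

28.7608 units


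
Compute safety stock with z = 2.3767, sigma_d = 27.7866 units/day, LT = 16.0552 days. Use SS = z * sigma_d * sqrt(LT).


sqrt(LT) = sqrt(16.0552) = 4.0069
SS = 2.3767 * 27.7866 * 4.0069 = 264.6169

264.6169 units


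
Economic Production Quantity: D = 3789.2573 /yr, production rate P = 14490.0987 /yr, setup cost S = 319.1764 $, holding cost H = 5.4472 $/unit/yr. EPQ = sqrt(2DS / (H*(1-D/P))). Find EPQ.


1 - D/P = 1 - 0.2615 = 0.7385
H*(1-D/P) = 4.0227
2DS = 2418883.0074
EPQ = sqrt(601305.1990) = 775.4387

775.4387 units


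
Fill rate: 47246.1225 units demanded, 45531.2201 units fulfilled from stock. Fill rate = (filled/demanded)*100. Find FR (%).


FR = 45531.2201 / 47246.1225 * 100 = 96.3703

96.3703%


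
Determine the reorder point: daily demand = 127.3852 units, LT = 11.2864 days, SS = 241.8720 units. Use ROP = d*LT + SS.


d*LT = 127.3852 * 11.2864 = 1437.7203
ROP = 1437.7203 + 241.8720 = 1679.5923

1679.5923 units


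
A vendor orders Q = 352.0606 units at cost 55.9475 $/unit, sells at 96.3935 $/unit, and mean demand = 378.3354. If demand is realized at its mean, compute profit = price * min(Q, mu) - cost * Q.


Sales at mu = min(352.0606, 378.3354) = 352.0606
Revenue = 96.3935 * 352.0606 = 33936.3534
Total cost = 55.9475 * 352.0606 = 19696.9104
Profit = 33936.3534 - 19696.9104 = 14239.4430

14239.4430 $


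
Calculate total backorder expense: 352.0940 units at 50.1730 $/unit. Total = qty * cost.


Total = 352.0940 * 50.1730 = 17665.6123

17665.6123 $


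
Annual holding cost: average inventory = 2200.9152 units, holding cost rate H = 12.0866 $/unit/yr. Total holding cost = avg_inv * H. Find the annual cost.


Cost = 2200.9152 * 12.0866 = 26601.5817

26601.5817 $/yr


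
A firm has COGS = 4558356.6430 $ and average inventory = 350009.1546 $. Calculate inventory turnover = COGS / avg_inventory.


Turnover = 4558356.6430 / 350009.1546 = 13.0235

13.0235


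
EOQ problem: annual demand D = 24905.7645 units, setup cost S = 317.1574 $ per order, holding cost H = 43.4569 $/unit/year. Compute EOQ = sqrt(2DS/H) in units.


2*D*S = 2 * 24905.7645 * 317.1574 = 15798095.0277
2*D*S/H = 363534.7903
EOQ = sqrt(363534.7903) = 602.9385

602.9385 units


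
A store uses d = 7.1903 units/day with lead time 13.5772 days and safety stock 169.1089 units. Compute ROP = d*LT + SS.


d*LT = 7.1903 * 13.5772 = 97.6241
ROP = 97.6241 + 169.1089 = 266.7330

266.7330 units


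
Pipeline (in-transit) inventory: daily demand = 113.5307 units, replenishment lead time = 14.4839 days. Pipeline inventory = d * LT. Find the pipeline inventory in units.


Pipeline = 113.5307 * 14.4839 = 1644.3673

1644.3673 units


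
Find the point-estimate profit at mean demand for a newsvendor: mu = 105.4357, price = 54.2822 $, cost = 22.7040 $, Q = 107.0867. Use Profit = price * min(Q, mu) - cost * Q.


Sales at mu = min(107.0867, 105.4357) = 105.4357
Revenue = 54.2822 * 105.4357 = 5723.2818
Total cost = 22.7040 * 107.0867 = 2431.2964
Profit = 5723.2818 - 2431.2964 = 3291.9853

3291.9853 $


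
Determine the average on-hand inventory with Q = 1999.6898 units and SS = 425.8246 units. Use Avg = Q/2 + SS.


Q/2 = 999.8449
Avg = 999.8449 + 425.8246 = 1425.6695

1425.6695 units


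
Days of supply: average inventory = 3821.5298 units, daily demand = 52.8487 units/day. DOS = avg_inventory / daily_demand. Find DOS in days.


DOS = 3821.5298 / 52.8487 = 72.3108

72.3108 days


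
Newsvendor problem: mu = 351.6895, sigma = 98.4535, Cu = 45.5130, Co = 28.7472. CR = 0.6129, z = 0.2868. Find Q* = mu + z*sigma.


CR = Cu/(Cu+Co) = 45.5130/(45.5130+28.7472) = 0.6129
z = 0.2868
Q* = 351.6895 + 0.2868 * 98.4535 = 379.9260

379.9260 units


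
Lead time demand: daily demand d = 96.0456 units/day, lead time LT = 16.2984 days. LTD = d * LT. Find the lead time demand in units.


LTD = 96.0456 * 16.2984 = 1565.3896

1565.3896 units


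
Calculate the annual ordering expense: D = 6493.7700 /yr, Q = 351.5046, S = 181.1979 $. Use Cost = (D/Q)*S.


Number of orders = D/Q = 18.4742
Cost = 18.4742 * 181.1979 = 3347.4882

3347.4882 $/yr


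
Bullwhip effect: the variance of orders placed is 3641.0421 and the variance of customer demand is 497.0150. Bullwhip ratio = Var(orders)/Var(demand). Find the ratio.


BW = 3641.0421 / 497.0150 = 7.3258

7.3258


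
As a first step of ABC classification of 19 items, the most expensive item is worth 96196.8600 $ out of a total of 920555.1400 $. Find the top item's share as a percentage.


Top item = 96196.8600
Total = 920555.1400
Percentage = 96196.8600 / 920555.1400 * 100 = 10.4499

10.4499%


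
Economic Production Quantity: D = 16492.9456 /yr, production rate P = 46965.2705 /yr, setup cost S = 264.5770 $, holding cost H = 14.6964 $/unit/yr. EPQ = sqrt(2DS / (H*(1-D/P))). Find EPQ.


1 - D/P = 1 - 0.3512 = 0.6488
H*(1-D/P) = 9.5354
2DS = 8727308.1360
EPQ = sqrt(915251.7836) = 956.6879

956.6879 units


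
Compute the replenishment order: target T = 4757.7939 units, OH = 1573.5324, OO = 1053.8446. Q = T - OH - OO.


Inventory position = OH + OO = 1573.5324 + 1053.8446 = 2627.3770
Q = 4757.7939 - 2627.3770 = 2130.4169

2130.4169 units


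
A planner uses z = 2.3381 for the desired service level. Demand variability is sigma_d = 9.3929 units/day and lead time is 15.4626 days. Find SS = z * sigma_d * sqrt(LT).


sqrt(LT) = sqrt(15.4626) = 3.9323
SS = 2.3381 * 9.3929 * 3.9323 = 86.3583

86.3583 units


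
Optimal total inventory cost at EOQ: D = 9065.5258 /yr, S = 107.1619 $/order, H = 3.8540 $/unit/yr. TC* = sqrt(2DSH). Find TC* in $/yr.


2*D*S*H = 7488159.8948
TC* = sqrt(7488159.8948) = 2736.4502

2736.4502 $/yr


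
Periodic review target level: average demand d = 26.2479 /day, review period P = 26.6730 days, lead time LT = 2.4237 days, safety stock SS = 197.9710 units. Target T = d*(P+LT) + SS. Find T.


P + LT = 29.0967
d*(P+LT) = 26.2479 * 29.0967 = 763.7273
T = 763.7273 + 197.9710 = 961.6983

961.6983 units


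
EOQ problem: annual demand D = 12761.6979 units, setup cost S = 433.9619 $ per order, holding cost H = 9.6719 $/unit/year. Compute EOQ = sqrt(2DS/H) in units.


2*D*S = 2 * 12761.6979 * 433.9619 = 11076181.3358
2*D*S/H = 1145191.8791
EOQ = sqrt(1145191.8791) = 1070.1364

1070.1364 units


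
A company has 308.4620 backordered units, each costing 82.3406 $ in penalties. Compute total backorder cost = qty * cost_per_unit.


Total = 308.4620 * 82.3406 = 25398.9462

25398.9462 $


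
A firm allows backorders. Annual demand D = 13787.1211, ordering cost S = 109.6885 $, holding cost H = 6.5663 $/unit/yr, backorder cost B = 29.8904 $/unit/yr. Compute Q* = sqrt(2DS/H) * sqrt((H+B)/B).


sqrt(2DS/H) = 678.6908
sqrt((H+B)/B) = 1.1044
Q* = 678.6908 * 1.1044 = 749.5400

749.5400 units


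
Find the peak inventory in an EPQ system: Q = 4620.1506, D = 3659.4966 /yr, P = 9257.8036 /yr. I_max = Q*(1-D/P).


D/P = 0.3953
1 - D/P = 0.6047
I_max = 4620.1506 * 0.6047 = 2793.8615

2793.8615 units


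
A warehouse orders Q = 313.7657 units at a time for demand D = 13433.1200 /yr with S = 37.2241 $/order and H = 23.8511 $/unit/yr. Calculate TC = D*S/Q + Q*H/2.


Ordering cost = D*S/Q = 1593.6599
Holding cost = Q*H/2 = 3741.8285
TC = 1593.6599 + 3741.8285 = 5335.4884

5335.4884 $/yr


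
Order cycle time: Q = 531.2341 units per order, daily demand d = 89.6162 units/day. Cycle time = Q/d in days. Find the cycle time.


Cycle = 531.2341 / 89.6162 = 5.9279

5.9279 days


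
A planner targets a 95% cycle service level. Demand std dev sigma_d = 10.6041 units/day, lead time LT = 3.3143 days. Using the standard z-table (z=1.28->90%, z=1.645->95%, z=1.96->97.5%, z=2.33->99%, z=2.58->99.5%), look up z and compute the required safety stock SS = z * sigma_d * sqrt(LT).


From the table, SL = 95% corresponds to z = 1.645
sqrt(LT) = sqrt(3.3143) = 1.8205
SS = 1.645 * 10.6041 * 1.8205 = 31.7567

31.7567 units


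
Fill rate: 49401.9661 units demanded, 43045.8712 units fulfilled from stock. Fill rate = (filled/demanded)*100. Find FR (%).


FR = 43045.8712 / 49401.9661 * 100 = 87.1339

87.1339%


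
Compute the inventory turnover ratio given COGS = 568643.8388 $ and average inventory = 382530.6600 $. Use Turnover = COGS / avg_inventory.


Turnover = 568643.8388 / 382530.6600 = 1.4865

1.4865


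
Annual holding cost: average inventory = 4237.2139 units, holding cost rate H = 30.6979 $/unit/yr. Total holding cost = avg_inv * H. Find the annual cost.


Cost = 4237.2139 * 30.6979 = 130073.5686

130073.5686 $/yr


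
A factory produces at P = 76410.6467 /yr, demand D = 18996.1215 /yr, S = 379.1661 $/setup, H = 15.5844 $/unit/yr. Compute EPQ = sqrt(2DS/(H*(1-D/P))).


1 - D/P = 1 - 0.2486 = 0.7514
H*(1-D/P) = 11.7100
2DS = 14405370.6086
EPQ = sqrt(1230173.7255) = 1109.1320

1109.1320 units


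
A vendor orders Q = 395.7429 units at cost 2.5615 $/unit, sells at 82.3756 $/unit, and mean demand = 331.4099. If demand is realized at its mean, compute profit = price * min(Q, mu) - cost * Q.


Sales at mu = min(395.7429, 331.4099) = 331.4099
Revenue = 82.3756 * 331.4099 = 27300.0894
Total cost = 2.5615 * 395.7429 = 1013.6954
Profit = 27300.0894 - 1013.6954 = 26286.3939

26286.3939 $


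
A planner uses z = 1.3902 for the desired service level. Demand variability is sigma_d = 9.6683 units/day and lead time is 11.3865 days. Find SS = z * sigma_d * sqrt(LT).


sqrt(LT) = sqrt(11.3865) = 3.3744
SS = 1.3902 * 9.6683 * 3.3744 = 45.3547

45.3547 units


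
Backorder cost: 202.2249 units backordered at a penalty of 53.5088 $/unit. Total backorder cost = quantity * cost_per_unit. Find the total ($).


Total = 202.2249 * 53.5088 = 10820.8117

10820.8117 $


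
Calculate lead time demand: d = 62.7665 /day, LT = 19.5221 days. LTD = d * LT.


LTD = 62.7665 * 19.5221 = 1225.3339

1225.3339 units


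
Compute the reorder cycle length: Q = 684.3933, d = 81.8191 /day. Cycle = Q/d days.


Cycle = 684.3933 / 81.8191 = 8.3647

8.3647 days


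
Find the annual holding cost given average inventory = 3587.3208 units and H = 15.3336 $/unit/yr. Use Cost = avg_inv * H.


Cost = 3587.3208 * 15.3336 = 55006.5422

55006.5422 $/yr


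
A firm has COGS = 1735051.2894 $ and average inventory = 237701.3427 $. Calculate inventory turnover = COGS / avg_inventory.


Turnover = 1735051.2894 / 237701.3427 = 7.2993

7.2993


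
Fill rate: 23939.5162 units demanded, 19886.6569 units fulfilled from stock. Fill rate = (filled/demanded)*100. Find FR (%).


FR = 19886.6569 / 23939.5162 * 100 = 83.0704

83.0704%


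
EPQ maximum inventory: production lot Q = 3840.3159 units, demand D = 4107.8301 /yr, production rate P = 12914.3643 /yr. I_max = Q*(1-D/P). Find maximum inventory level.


D/P = 0.3181
1 - D/P = 0.6819
I_max = 3840.3159 * 0.6819 = 2618.7796

2618.7796 units


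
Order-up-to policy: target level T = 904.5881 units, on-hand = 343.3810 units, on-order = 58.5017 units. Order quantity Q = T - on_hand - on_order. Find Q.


Inventory position = OH + OO = 343.3810 + 58.5017 = 401.8827
Q = 904.5881 - 401.8827 = 502.7054

502.7054 units


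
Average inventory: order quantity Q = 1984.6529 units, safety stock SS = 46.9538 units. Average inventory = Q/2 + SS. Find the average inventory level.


Q/2 = 992.3265
Avg = 992.3265 + 46.9538 = 1039.2803

1039.2803 units


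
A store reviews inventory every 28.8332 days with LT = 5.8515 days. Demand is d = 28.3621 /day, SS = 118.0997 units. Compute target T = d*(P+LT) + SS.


P + LT = 34.6847
d*(P+LT) = 28.3621 * 34.6847 = 983.7309
T = 983.7309 + 118.0997 = 1101.8306

1101.8306 units


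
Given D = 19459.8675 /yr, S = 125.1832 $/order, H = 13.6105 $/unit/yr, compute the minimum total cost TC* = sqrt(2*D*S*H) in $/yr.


2*D*S*H = 66311675.8163
TC* = sqrt(66311675.8163) = 8143.1981

8143.1981 $/yr


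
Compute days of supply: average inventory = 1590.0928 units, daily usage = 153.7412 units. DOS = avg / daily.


DOS = 1590.0928 / 153.7412 = 10.3427

10.3427 days


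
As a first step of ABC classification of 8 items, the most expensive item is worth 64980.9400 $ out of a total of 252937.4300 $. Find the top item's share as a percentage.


Top item = 64980.9400
Total = 252937.4300
Percentage = 64980.9400 / 252937.4300 * 100 = 25.6905

25.6905%


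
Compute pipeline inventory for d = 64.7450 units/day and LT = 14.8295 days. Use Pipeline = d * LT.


Pipeline = 64.7450 * 14.8295 = 960.1360

960.1360 units


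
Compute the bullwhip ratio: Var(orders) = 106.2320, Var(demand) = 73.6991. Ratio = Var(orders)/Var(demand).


BW = 106.2320 / 73.6991 = 1.4414

1.4414


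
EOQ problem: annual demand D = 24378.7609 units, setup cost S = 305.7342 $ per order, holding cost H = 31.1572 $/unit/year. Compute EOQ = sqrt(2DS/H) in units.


2*D*S = 2 * 24378.7609 * 305.7342 = 14906841.9215
2*D*S/H = 478439.7161
EOQ = sqrt(478439.7161) = 691.6934

691.6934 units


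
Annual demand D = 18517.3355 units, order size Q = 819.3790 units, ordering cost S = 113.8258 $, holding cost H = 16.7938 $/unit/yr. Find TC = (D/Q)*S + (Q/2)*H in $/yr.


Ordering cost = D*S/Q = 2572.3756
Holding cost = Q*H/2 = 6880.2435
TC = 2572.3756 + 6880.2435 = 9452.6191

9452.6191 $/yr


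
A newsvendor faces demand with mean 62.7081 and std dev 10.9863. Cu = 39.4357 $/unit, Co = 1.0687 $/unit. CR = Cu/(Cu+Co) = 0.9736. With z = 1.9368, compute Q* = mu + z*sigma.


CR = Cu/(Cu+Co) = 39.4357/(39.4357+1.0687) = 0.9736
z = 1.9368
Q* = 62.7081 + 1.9368 * 10.9863 = 83.9864

83.9864 units


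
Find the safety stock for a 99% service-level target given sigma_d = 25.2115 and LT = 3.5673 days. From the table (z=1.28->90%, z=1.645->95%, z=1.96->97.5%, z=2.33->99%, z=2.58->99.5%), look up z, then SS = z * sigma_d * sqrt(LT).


From the table, SL = 99% corresponds to z = 2.33
sqrt(LT) = sqrt(3.5673) = 1.8887
SS = 2.33 * 25.2115 * 1.8887 = 110.9493

110.9493 units


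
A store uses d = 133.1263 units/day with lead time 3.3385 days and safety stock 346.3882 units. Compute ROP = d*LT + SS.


d*LT = 133.1263 * 3.3385 = 444.4422
ROP = 444.4422 + 346.3882 = 790.8304

790.8304 units


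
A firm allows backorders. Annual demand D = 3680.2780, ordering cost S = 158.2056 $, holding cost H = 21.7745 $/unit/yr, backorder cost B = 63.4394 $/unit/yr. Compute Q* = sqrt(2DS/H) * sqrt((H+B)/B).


sqrt(2DS/H) = 231.2555
sqrt((H+B)/B) = 1.1590
Q* = 231.2555 * 1.1590 = 268.0204

268.0204 units


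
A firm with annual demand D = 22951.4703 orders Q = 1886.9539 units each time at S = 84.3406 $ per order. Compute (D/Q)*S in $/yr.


Number of orders = D/Q = 12.1632
Cost = 12.1632 * 84.3406 = 1025.8548

1025.8548 $/yr


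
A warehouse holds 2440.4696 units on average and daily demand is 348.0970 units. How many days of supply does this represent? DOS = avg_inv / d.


DOS = 2440.4696 / 348.0970 = 7.0109

7.0109 days


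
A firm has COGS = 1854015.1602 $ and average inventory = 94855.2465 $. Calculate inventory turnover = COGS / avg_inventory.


Turnover = 1854015.1602 / 94855.2465 = 19.5457

19.5457


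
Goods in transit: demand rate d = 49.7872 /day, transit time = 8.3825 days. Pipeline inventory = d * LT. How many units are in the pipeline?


Pipeline = 49.7872 * 8.3825 = 417.3412

417.3412 units


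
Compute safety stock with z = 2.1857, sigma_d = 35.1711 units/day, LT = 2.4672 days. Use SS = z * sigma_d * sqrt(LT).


sqrt(LT) = sqrt(2.4672) = 1.5707
SS = 2.1857 * 35.1711 * 1.5707 = 120.7476

120.7476 units


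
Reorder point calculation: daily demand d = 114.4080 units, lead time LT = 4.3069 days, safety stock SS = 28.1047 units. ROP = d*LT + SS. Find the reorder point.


d*LT = 114.4080 * 4.3069 = 492.7438
ROP = 492.7438 + 28.1047 = 520.8485

520.8485 units


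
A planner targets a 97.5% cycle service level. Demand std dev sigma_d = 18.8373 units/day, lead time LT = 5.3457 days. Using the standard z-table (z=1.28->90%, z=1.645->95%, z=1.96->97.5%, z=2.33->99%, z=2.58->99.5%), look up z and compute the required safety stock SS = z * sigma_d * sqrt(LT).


From the table, SL = 97.5% corresponds to z = 1.96
sqrt(LT) = sqrt(5.3457) = 2.3121
SS = 1.96 * 18.8373 * 2.3121 = 85.3644

85.3644 units


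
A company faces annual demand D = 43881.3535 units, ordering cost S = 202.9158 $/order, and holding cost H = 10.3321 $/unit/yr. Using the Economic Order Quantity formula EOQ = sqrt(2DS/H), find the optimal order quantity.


2*D*S = 2 * 43881.3535 * 202.9158 = 17808439.9011
2*D*S/H = 1723603.1302
EOQ = sqrt(1723603.1302) = 1312.8607

1312.8607 units


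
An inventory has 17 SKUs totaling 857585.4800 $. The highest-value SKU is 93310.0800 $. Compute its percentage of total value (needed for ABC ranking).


Top item = 93310.0800
Total = 857585.4800
Percentage = 93310.0800 / 857585.4800 * 100 = 10.8806

10.8806%


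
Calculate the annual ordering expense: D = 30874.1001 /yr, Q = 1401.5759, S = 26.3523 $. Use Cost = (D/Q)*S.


Number of orders = D/Q = 22.0281
Cost = 22.0281 * 26.3523 = 580.4920

580.4920 $/yr


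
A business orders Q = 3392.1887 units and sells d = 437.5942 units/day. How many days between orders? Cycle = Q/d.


Cycle = 3392.1887 / 437.5942 = 7.7519

7.7519 days


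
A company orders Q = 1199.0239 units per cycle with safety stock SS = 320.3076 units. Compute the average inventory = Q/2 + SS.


Q/2 = 599.5119
Avg = 599.5119 + 320.3076 = 919.8195

919.8195 units


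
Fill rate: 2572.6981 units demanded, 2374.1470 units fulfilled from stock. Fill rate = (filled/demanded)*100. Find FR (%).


FR = 2374.1470 / 2572.6981 * 100 = 92.2824

92.2824%


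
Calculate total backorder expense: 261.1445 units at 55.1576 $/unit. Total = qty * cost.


Total = 261.1445 * 55.1576 = 14404.1039

14404.1039 $


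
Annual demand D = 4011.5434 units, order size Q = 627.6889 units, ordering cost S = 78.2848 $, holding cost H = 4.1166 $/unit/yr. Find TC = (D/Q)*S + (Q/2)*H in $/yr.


Ordering cost = D*S/Q = 500.3161
Holding cost = Q*H/2 = 1291.9721
TC = 500.3161 + 1291.9721 = 1792.2882

1792.2882 $/yr


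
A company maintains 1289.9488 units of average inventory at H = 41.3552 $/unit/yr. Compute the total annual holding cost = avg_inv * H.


Cost = 1289.9488 * 41.3552 = 53346.0906

53346.0906 $/yr


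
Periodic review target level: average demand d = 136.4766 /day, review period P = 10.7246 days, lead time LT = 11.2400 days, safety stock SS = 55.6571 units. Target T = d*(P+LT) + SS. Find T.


P + LT = 21.9646
d*(P+LT) = 136.4766 * 21.9646 = 2997.6539
T = 2997.6539 + 55.6571 = 3053.3110

3053.3110 units


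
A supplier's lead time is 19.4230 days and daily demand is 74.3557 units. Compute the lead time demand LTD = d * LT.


LTD = 74.3557 * 19.4230 = 1444.2108

1444.2108 units


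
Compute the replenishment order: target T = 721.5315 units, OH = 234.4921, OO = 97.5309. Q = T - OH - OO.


Inventory position = OH + OO = 234.4921 + 97.5309 = 332.0230
Q = 721.5315 - 332.0230 = 389.5085

389.5085 units


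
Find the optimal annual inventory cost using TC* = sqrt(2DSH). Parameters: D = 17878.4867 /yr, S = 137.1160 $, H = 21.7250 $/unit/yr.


2*D*S*H = 106514485.0034
TC* = sqrt(106514485.0034) = 10320.5855

10320.5855 $/yr


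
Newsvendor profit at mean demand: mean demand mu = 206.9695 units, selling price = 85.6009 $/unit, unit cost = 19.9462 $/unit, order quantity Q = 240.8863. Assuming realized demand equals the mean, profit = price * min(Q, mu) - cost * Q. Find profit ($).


Sales at mu = min(240.8863, 206.9695) = 206.9695
Revenue = 85.6009 * 206.9695 = 17716.7755
Total cost = 19.9462 * 240.8863 = 4804.7663
Profit = 17716.7755 - 4804.7663 = 12912.0092

12912.0092 $


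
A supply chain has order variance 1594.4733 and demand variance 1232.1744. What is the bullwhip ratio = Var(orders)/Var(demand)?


BW = 1594.4733 / 1232.1744 = 1.2940

1.2940


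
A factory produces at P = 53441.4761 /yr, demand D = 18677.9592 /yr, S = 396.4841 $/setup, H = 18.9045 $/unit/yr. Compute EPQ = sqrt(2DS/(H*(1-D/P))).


1 - D/P = 1 - 0.3495 = 0.6505
H*(1-D/P) = 12.2973
2DS = 14811027.6865
EPQ = sqrt(1204411.0676) = 1097.4566

1097.4566 units


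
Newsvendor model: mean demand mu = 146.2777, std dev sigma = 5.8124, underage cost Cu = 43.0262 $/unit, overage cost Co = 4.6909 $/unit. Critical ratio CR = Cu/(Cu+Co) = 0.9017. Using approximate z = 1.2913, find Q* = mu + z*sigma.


CR = Cu/(Cu+Co) = 43.0262/(43.0262+4.6909) = 0.9017
z = 1.2913
Q* = 146.2777 + 1.2913 * 5.8124 = 153.7833

153.7833 units


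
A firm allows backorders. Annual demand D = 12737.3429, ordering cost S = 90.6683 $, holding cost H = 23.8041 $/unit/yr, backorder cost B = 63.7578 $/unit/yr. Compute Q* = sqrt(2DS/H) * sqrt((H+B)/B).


sqrt(2DS/H) = 311.4987
sqrt((H+B)/B) = 1.1719
Q* = 311.4987 * 1.1719 = 365.0457

365.0457 units


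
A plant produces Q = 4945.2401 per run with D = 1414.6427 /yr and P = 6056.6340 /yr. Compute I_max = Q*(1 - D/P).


D/P = 0.2336
1 - D/P = 0.7664
I_max = 4945.2401 * 0.7664 = 3790.1847

3790.1847 units


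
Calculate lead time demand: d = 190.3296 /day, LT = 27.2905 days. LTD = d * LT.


LTD = 190.3296 * 27.2905 = 5194.1899

5194.1899 units
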